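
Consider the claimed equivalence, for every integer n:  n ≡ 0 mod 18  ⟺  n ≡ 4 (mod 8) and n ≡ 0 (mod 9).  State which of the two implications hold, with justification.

The forward direction fails; the converse holds.

(→) This fails: n = 0 gives 0 ≡ 0 (mod 18) but 0 ≡ 0 (mod 8), so the conjunction on the right does not hold.

(←) Conversely, if n ≡ 4 (mod 8) and n ≡ 0 (mod 9), then by the Chinese remainder theorem n ≡ 36 (mod 72). Since 36 ≡ 0 (mod 18) and 18 ∣ 72, we get n ≡ 0 (mod 18).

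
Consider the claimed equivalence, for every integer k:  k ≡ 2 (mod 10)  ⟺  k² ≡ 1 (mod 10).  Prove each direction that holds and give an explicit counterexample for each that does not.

Neither implication holds.

(→) This fails: take k = 2. Then 2 ≡ 2 (mod 10), but 2² = 4 ≡ 4 (mod 10), not 1.

(←) This fails: take k = 1. Then 1² = 1 ≡ 1 (mod 10), yet 1 ≡ 1 (mod 10), not 2.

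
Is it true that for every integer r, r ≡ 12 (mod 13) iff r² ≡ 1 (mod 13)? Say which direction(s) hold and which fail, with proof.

Only the forward implication holds.

[⇒] Suppose r ≡ 12 (mod 13). Write r = 13j + 12. Then (13j + 12)² = 169j² + 312j + 144 = 13(13j² + 24j + 11) + 1, so r² ≡ 1 (mod 13).

[⇐] This fails: take r = 1. Then 1² = 1 ≡ 1 (mod 13), yet 1 ≡ 1 (mod 13), not 12.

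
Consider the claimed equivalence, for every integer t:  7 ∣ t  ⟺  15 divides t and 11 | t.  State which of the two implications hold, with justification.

(⟹) This fails: take t = 7. Certainly 7 ∣ 7, but 15 ∤ 7.

(⟸) This fails: take t = 165. Both 15 ∣ 165 and 11 ∣ 165, yet 165 is not a multiple of 7 (since 165 = 23·7 + 4), so 7 ∤ 165.

Neither implication holds.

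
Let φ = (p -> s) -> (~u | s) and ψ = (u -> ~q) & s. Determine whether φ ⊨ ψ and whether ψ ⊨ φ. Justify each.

[⇒] This fails. Under p = F, s = F, u = F, q = F, the left side is true but the right side is false.

[⇐] Assume the antecedent. If s is true, (p -> s) -> (~u | s) reduces to true regardless of the other variables. If s is false, the antecedent cannot hold. Either way (p -> s) -> (~u | s) holds.

The forward direction fails; the converse holds.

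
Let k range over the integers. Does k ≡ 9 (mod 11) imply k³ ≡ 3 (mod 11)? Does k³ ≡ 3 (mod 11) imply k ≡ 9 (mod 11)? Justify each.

(→) Suppose k ≡ 9 (mod 11). Write k = 11j + 9. Then (11j + 9)³ = 1331j³ + 3267j² + 2673j + 729 = 11(121j³ + 297j² + 243j + 66) + 3, so k³ ≡ 3 (mod 11).

(←) Conversely, suppose k³ ≡ 3 (mod 11). The only residue r in {0, …, 10} with r³ ≡ 3 (mod 11) is r = 9, so k ≡ 9 (mod 11).

Both directions hold.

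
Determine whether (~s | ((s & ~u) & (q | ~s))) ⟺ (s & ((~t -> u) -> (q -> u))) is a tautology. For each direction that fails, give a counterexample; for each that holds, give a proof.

(⇒) fails and (⇐) fails.

(⟹) This fails. Under s = F, u = F, t = F, q = F, the left side is true but the right side is false.

(⟸) This fails. Under s = T, u = F, t = F, q = F, the left side is false but the right side is true.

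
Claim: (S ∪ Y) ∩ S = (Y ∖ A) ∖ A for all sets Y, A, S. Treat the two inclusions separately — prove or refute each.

(⟹) This inclusion fails. Take Y = ∅, A = ∅, S = {1}; then 1 ∈ (S ∪ Y) ∩ S but 1 ∉ (Y ∖ A) ∖ A.

(⟸) This inclusion fails. Take Y = {1}, A = ∅, S = ∅; then 1 ∈ (Y ∖ A) ∖ A but 1 ∉ (S ∪ Y) ∩ S.

(⊆) fails and (⊇) fails.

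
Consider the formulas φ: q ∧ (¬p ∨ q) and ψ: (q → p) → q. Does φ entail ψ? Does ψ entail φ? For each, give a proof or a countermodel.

Equivalent; both directions hold.

(→) Assume the antecedent. If p is true, the antecedent forces (p = T, q = T), and (q → p) → q holds there. If p is false, the antecedent forces (p = F, q = T), and (q → p) → q holds there. Either way (q → p) → q holds.

(←) Assume the antecedent. If p is true, the antecedent forces (p = T, q = T), and q ∧ (¬p ∨ q) holds there. If p is false, the antecedent forces (p = F, q = T), and q ∧ (¬p ∨ q) holds there. Either way q ∧ (¬p ∨ q) holds.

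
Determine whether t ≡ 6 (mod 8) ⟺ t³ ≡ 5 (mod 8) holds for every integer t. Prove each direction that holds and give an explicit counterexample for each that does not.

[⇒] This fails: take t = 6. Then 6 ≡ 6 (mod 8), but 6³ = 216 ≡ 0 (mod 8), not 5.

[⇐] This fails: take t = 5. Then 5³ = 125 ≡ 5 (mod 8), yet 5 ≡ 5 (mod 8), not 6.

Both directions fail.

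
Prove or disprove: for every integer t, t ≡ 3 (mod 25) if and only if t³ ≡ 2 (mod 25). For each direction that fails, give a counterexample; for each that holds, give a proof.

(⟹) Suppose t ≡ 3 (mod 25). Write t = 25j + 3. Then (25j + 3)³ = 15625j³ + 5625j² + 675j + 27 = 25(625j³ + 225j² + 27j + 1) + 2, so t³ ≡ 2 (mod 25).

(⟸) Conversely, suppose t³ ≡ 2 (mod 25). The only residue r in {0, …, 24} with r³ ≡ 2 (mod 25) is r = 3, so t ≡ 3 (mod 25).

Both directions hold; the statement is true.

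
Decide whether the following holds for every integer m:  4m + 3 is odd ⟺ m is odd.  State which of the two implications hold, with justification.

(→) This fails: take m = 4. Then 4m + 3 = 19, which is odd, yet m = 4 is even, not odd.

(←) Suppose m is odd. Since 4 is even, 4m is even for every m, so 4m + 3 has the same parity as 3, which is odd. Hence 4m + 3 is odd.

(⇒) fails; (⇐) holds.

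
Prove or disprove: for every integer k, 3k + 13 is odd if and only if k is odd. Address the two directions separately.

(⇒) fails and (⇐) fails.

(→) This fails: k = 4 gives 3k + 13 = 25, which is odd, but 4 is even, not odd.

(←) This also fails: k = 5 is odd, but 3k + 13 = 28 is even, not odd.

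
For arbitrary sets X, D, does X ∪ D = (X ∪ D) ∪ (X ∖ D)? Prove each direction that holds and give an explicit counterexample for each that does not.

The two sets are equal.

Reverse inclusion. Let x ∈ (X ∪ D) ∪ (X ∖ D). Then either x ∈ X and x ∉ D; or x ∈ D and x ∉ X; or x ∈ X ∩ D. In each case x ∈ X ∪ D, so (X ∪ D) ∪ (X ∖ D) ⊆ X ∪ D.

Forward inclusion. Let x ∈ X ∪ D. Then either x ∈ X and x ∉ D; or x ∈ D and x ∉ X; or x ∈ X ∩ D. In each case x ∈ (X ∪ D) ∪ (X ∖ D), so X ∪ D ⊆ (X ∪ D) ∪ (X ∖ D).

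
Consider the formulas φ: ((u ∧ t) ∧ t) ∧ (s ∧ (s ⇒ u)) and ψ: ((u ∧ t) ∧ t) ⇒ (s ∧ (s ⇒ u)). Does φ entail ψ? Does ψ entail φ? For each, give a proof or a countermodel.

(←) This fails. Under t = F, u = F, s = F, the left side is false but the right side is true.

(→) Assume the antecedent. If t is true, the antecedent forces (t = T, u = T, s = T), and ((u ∧ t) ∧ t) ⇒ (s ∧ (s ⇒ u)) holds there. If t is false, the antecedent cannot hold. Either way ((u ∧ t) ∧ t) ⇒ (s ∧ (s ⇒ u)) holds.

Only the forward implication holds.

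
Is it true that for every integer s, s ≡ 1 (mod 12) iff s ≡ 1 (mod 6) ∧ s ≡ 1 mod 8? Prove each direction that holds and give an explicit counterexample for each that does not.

(⇐) If s ≡ 1 (mod 6) and s ≡ 1 (mod 8), then by the Chinese remainder theorem s ≡ 1 (mod 24). Since 1 ≡ 1 (mod 12) and 12 ∣ 24, we get s ≡ 1 (mod 12).

(⇒) This fails: s = 13 gives 13 ≡ 1 (mod 12) but 13 ≡ 5 (mod 8), so the conjunction on the right does not hold.

(⇒) fails; (⇐) holds.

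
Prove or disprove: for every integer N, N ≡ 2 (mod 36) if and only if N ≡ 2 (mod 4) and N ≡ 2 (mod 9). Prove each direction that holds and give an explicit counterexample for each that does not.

(⟸) If N ≡ 2 (mod 4) and N ≡ 2 (mod 9), then by the Chinese remainder theorem N ≡ 2 (mod 36). This is exactly N ≡ 2 (mod 36).

(⟹) Suppose N ≡ 2 (mod 36); write N = 36j + 2. Since 4 ∣ 36, reducing mod 4 gives N ≡ 2 (mod 4); since 9 ∣ 36, reducing mod 9 gives N ≡ 2 (mod 9).

Both directions hold; the statement is true.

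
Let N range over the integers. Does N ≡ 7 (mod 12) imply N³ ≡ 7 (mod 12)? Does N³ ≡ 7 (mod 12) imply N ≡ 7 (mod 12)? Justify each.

[⇐] Suppose N³ ≡ 7 (mod 12). The only residue r in {0, …, 11} with r³ ≡ 7 (mod 12) is r = 7, so N ≡ 7 (mod 12).

[⇒] Suppose N ≡ 7 (mod 12). Write N = 12j + 7. Then (12j + 7)³ = 1728j³ + 3024j² + 1764j + 343 = 12(144j³ + 252j² + 147j + 28) + 7, so N³ ≡ 7 (mod 12).

Equivalent; both directions hold.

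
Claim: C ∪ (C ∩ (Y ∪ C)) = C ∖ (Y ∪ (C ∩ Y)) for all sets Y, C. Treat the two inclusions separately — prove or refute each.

(⊇) Let x ∈ C ∖ (Y ∪ (C ∩ Y)). Then x ∈ C and x ∉ Y, from which x ∈ C ∪ (C ∩ (Y ∪ C)).

(⊆) This inclusion fails. Take Y = {1}, C = {1}; then 1 ∈ C ∪ (C ∩ (Y ∪ C)) but 1 ∉ C ∖ (Y ∪ (C ∩ Y)).

Only the reverse inclusion holds.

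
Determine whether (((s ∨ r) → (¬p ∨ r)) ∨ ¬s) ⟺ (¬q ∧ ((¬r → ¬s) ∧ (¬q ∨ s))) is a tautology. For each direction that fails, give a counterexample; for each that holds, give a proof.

(⟹) This fails. Under s = T, r = F, p = F, q = F, the left side is true but the right side is false.

(⟸) Assume the antecedent. If s is true, the antecedent forces (s = T, r = T, p = F, q = F) or (s = T, r = T, p = T, q = F), and ((s ∨ r) → (¬p ∨ r)) ∨ ¬s holds there. If s is false, ((s ∨ r) → (¬p ∨ r)) ∨ ¬s reduces to true regardless of the other variables. Either way ((s ∨ r) → (¬p ∨ r)) ∨ ¬s holds.

(⇒) fails; (⇐) holds.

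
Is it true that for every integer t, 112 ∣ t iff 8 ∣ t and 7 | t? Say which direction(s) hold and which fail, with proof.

Forward direction. If 112 ∣ t, write t = 112q. Since 112 = 14·8, t = 8·(14q), so 8 ∣ t; and since 112 = 16·7, t = 7·(16q), so 7 ∣ t.

Converse. This fails: take t = 56. Both 8 ∣ 56 and 7 ∣ 56, yet 56 is not a multiple of 112 (since 56 = 0·112 + 56), so 112 ∤ 56.

Only the forward direction holds.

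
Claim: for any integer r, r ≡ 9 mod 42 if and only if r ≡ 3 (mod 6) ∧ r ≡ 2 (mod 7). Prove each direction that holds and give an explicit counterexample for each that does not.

The biconditional holds.

Converse. If r ≡ 3 (mod 6) and r ≡ 2 (mod 7), then by the Chinese remainder theorem r ≡ 9 (mod 42). This is exactly r ≡ 9 (mod 42).

Forward direction. Suppose r ≡ 9 (mod 42); write r = 42j + 9. Since 6 ∣ 42, reducing mod 6 gives r ≡ 9 ≡ 3 (mod 6); since 7 ∣ 42, reducing mod 7 gives r ≡ 9 ≡ 2 (mod 7).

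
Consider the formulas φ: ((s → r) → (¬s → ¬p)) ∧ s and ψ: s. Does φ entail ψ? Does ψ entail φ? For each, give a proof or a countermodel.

Equivalent; both directions hold.

(←) Assume the antecedent. If r is true, the antecedent forces (r = T, p = F, s = T) or (r = T, p = T, s = T), and ((s → r) → (¬s → ¬p)) ∧ s holds there. If r is false, the antecedent forces (r = F, p = F, s = T) or (r = F, p = T, s = T), and ((s → r) → (¬s → ¬p)) ∧ s holds there. Either way ((s → r) → (¬s → ¬p)) ∧ s holds.

(→) Assume the antecedent. If r is true, the antecedent forces (r = T, p = F, s = T) or (r = T, p = T, s = T), and s holds there. If r is false, the antecedent forces (r = F, p = F, s = T) or (r = F, p = T, s = T), and s holds there. Either way s holds.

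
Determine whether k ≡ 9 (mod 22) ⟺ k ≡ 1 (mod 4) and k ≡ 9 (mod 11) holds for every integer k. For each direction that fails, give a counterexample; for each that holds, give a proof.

(←) If k ≡ 1 (mod 4) and k ≡ 9 (mod 11), then by the Chinese remainder theorem k ≡ 9 (mod 44). Since 9 ≡ 9 (mod 22) and 22 ∣ 44, we get k ≡ 9 (mod 22).

(→) This fails: k = 31 gives 31 ≡ 9 (mod 22) but 31 ≡ 3 (mod 4), so the conjunction on the right does not hold.

Not equivalent: only (⇐) holds.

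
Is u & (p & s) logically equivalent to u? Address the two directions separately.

Not equivalent: only (⇒) holds.

(→) Assume the antecedent. If s is true, the antecedent forces (s = T, u = T, p = T), and u holds there. If s is false, the antecedent cannot hold. Either way u holds.

(←) This fails. Under s = F, u = T, p = F, the left side is false but the right side is true.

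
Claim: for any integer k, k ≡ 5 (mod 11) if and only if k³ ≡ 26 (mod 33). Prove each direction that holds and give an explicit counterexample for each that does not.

Not equivalent: only (⇐) holds.

(→) This fails: take k = 16. Then 16 ≡ 5 (mod 11), but 16³ = 4096 ≡ 4 (mod 33), not 26.

(←) Conversely, the residues r modulo 33 with r³ ≡ 26 (mod 33) are exactly {5}, and each is ≡ 5 (mod 11).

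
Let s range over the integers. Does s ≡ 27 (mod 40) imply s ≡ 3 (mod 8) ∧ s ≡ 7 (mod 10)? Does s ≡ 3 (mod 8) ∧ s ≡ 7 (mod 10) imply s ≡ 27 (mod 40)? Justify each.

(→) Suppose s ≡ 27 (mod 40); write s = 40j + 27. Since 8 ∣ 40, reducing mod 8 gives s ≡ 27 ≡ 3 (mod 8); since 10 ∣ 40, reducing mod 10 gives s ≡ 27 ≡ 7 (mod 10).

(←) Conversely, if s ≡ 3 (mod 8) and s ≡ 7 (mod 10), then by the Chinese remainder theorem s ≡ 27 (mod 40). This is exactly s ≡ 27 (mod 40).

The biconditional holds.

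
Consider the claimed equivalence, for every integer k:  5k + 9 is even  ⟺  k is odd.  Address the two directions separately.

Equivalent; both directions hold.

(←) Suppose k is odd; write k = 2j + 1. Then 5k + 9 = 5·(2j + 1) + 9 = 2·5j + 14, which is even.

(→) Suppose 5k + 9 is even. Since 5 is odd, 5k and k have the same parity, so 5k + 9 ≡ k + 9 (mod 2). As 9 is odd, 5k + 9 is even exactly when k is odd. Thus k is odd.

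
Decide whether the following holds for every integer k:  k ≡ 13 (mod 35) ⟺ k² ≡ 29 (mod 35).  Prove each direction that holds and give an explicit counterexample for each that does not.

Only the forward direction holds.

Forward direction. Suppose k ≡ 13 (mod 35). Write k = 35j + 13. Then (35j + 13)² = 1225j² + 910j + 169 = 35(35j² + 26j + 4) + 29, so k² ≡ 29 (mod 35).

Converse. This fails: take k = 8. Then 8² = 64 ≡ 29 (mod 35), yet 8 ≡ 8 (mod 35), not 13.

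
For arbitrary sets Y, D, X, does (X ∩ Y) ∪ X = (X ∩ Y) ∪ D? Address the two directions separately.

(⟹) This inclusion fails. Take Y = ∅, D = ∅, X = {1}; then 1 ∈ (X ∩ Y) ∪ X but 1 ∉ (X ∩ Y) ∪ D.

(⟸) This inclusion fails. Take Y = ∅, D = {1}, X = ∅; then 1 ∈ (X ∩ Y) ∪ D but 1 ∉ (X ∩ Y) ∪ X.

(⊆) fails and (⊇) fails.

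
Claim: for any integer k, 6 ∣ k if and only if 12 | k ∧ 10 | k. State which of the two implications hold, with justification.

The forward direction fails; the converse holds.

(⟸) Suppose 12 ∣ k and 10 ∣ k. Any common multiple of 12 and 10 is a multiple of their lcm; here lcm(12, 10) = 12·10/gcd(12, 10) = 120/2 = 60, so 60 ∣ k. Since 6 ∣ 60, it follows that 6 ∣ k.

(⟹) This fails: take k = 6. Certainly 6 ∣ 6, but 12 ∤ 6.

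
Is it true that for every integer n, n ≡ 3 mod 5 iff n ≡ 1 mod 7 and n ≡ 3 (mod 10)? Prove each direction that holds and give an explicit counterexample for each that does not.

Only the converse holds.

Converse. If n ≡ 1 (mod 7) and n ≡ 3 (mod 10), then by the Chinese remainder theorem n ≡ 43 (mod 70). Since 43 ≡ 3 (mod 5) and 5 ∣ 70, we get n ≡ 3 (mod 5).

Forward direction. This fails: n = 33 gives 33 ≡ 3 (mod 5) but 33 ≡ 5 (mod 7), so the conjunction on the right does not hold.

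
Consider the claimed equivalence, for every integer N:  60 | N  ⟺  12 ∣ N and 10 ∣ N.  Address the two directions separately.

Both directions hold.

(→) If 60 ∣ N, write N = 60q. Since 60 = 5·12, N = 12·(5q), so 12 ∣ N; and since 60 = 6·10, N = 10·(6q), so 10 ∣ N.

(←) Suppose 12 ∣ N and 10 ∣ N. Any common multiple of 12 and 10 is a multiple of their lcm; here lcm(12, 10) = 12·10/gcd(12, 10) = 120/2 = 60, so 60 ∣ N.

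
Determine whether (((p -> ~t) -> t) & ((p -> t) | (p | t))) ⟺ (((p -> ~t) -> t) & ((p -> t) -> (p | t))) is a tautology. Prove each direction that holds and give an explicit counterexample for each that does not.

Both directions hold; the statement is true.

[⇒] Assume the antecedent. If p is true, the antecedent forces (p = T, t = T), and the consequent holds there. If p is false, the antecedent forces (p = F, t = T), and the consequent holds there. Either way the consequent holds.

[⇐] Assume the antecedent. If p is true, the antecedent forces (p = T, t = T), and the consequent holds there. If p is false, the antecedent forces (p = F, t = T), and the consequent holds there. Either way the consequent holds.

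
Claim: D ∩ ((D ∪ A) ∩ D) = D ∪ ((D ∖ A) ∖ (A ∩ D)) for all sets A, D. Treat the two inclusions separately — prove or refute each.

(⊆) Let x ∈ D ∩ ((D ∪ A) ∩ D). Then either x ∈ D and x ∉ A; or x ∈ A ∩ D. In each case x ∈ D ∪ ((D ∖ A) ∖ (A ∩ D)), so D ∩ ((D ∪ A) ∩ D) ⊆ D ∪ ((D ∖ A) ∖ (A ∩ D)).

(⊇) Let x ∈ D ∪ ((D ∖ A) ∖ (A ∩ D)). Then either x ∈ D and x ∉ A; or x ∈ A ∩ D. In each case x ∈ D ∩ ((D ∪ A) ∩ D), so D ∪ ((D ∖ A) ∖ (A ∩ D)) ⊆ D ∩ ((D ∪ A) ∩ D).

Both inclusions hold; the sets are equal.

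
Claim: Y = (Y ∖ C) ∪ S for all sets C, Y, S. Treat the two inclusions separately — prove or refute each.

(⊆) This inclusion fails. Take C = {1}, Y = {1}, S = ∅; then 1 ∈ Y but 1 ∉ (Y ∖ C) ∪ S.

(⊇) This inclusion fails. Take C = ∅, Y = ∅, S = {1}; then 1 ∈ (Y ∖ C) ∪ S but 1 ∉ Y.

Neither inclusion holds.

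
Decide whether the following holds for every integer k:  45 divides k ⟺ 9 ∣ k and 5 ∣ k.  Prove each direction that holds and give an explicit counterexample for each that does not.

(⟹) If 45 ∣ k, write k = 45q. Since 45 = 5·9, k = 9·(5q), so 9 ∣ k; and since 45 = 9·5, k = 5·(9q), so 5 ∣ k.

(⟸) Suppose 9 ∣ k and 5 ∣ k. Any common multiple of 9 and 5 is a multiple of their lcm; here gcd(9, 5) = 1, so lcm(9, 5) = 9·5 = 45, so 45 ∣ k.

Both directions hold.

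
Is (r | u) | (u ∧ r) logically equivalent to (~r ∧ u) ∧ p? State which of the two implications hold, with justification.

Not equivalent: only (⇐) holds.

(⟹) This fails. Under u = T, p = F, r = F, the left side is true but the right side is false.

(⟸) Assume the antecedent. If u is true, (r | u) | (u ∧ r) reduces to true regardless of the other variables. If u is false, the antecedent cannot hold. Either way (r | u) | (u ∧ r) holds.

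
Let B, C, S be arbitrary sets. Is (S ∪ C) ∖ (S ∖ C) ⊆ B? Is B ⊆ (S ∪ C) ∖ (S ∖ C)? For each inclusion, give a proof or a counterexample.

Both inclusions fail.

(⊆) This inclusion fails. Take B = ∅, C = {1}, S = ∅; then 1 ∈ (S ∪ C) ∖ (S ∖ C) but 1 ∉ B.

(⊇) This inclusion fails. Take B = {1}, C = ∅, S = ∅; then 1 ∈ B but 1 ∉ (S ∪ C) ∖ (S ∖ C).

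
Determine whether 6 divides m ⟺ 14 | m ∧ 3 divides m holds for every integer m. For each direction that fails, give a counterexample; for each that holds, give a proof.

(⇒) This fails: take m = 6. Certainly 6 ∣ 6, but 14 ∤ 6.

(⇐) Suppose 14 ∣ m and 3 ∣ m. Any common multiple of 14 and 3 is a multiple of their lcm; here gcd(14, 3) = 1, so lcm(14, 3) = 14·3 = 42, so 42 ∣ m. Since 6 ∣ 42, it follows that 6 ∣ m.

Not equivalent: only (⇐) holds.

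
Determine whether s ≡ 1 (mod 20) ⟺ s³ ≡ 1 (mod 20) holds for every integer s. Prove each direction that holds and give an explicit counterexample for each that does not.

Equivalent; both directions hold.

(⇒) Suppose s ≡ 1 (mod 20). Write s = 20j + 1. Then (20j + 1)³ = 8000j³ + 1200j² + 60j + 1 = 20(400j³ + 60j² + 3j) + 1, so s³ ≡ 1 (mod 20).

(⇐) Conversely, suppose s³ ≡ 1 (mod 20). The only residue r in {0, …, 19} with r³ ≡ 1 (mod 20) is r = 1, so s ≡ 1 (mod 20).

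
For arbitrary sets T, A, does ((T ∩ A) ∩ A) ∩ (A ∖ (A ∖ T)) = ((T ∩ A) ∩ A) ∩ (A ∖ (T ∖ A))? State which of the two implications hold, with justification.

Both inclusions hold; the sets are equal.

(⟹) Let x ∈ ((T ∩ A) ∩ A) ∩ (A ∖ (A ∖ T)). Then x ∈ T ∩ A, from which x ∈ ((T ∩ A) ∩ A) ∩ (A ∖ (T ∖ A)).

(⟸) Let x ∈ ((T ∩ A) ∩ A) ∩ (A ∖ (T ∖ A)). Then x ∈ T ∩ A, from which x ∈ ((T ∩ A) ∩ A) ∩ (A ∖ (A ∖ T)).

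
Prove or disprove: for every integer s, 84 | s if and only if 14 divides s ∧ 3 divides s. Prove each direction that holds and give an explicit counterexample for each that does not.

The forward direction holds; the converse fails.

(→) If 84 ∣ s, write s = 84q. Since 84 = 6·14, s = 14·(6q), so 14 ∣ s; and since 84 = 28·3, s = 3·(28q), so 3 ∣ s.

(←) This fails: take s = 42. Both 14 ∣ 42 and 3 ∣ 42, yet 42 is not a multiple of 84 (since 42 = 0·84 + 42), so 84 ∤ 42.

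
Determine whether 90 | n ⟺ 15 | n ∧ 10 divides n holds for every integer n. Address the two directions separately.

The forward direction holds; the converse fails.

(→) If 90 ∣ n, write n = 90q. Since 90 = 6·15, n = 15·(6q), so 15 ∣ n; and since 90 = 9·10, n = 10·(9q), so 10 ∣ n.

(←) This fails: take n = 30. Both 15 ∣ 30 and 10 ∣ 30, yet 30 is not a multiple of 90 (since 30 = 0·90 + 30), so 90 ∤ 30.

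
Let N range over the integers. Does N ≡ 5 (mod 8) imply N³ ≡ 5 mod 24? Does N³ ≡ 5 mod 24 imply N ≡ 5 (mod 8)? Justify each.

(→) This fails: take N = 13. Then 13 ≡ 5 (mod 8), but 13³ = 2197 ≡ 13 (mod 24), not 5.

(←) Conversely, the residues r modulo 24 with r³ ≡ 5 (mod 24) are exactly {5}, and each is ≡ 5 (mod 8).

Only the converse holds.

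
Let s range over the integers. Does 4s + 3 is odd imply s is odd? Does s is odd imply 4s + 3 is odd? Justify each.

(⇒) This fails: take s = 2. Then 4s + 3 = 11, which is odd, yet s = 2 is even, not odd.

(⇐) Suppose s is odd. Since 4 is even, 4s is even for every s, so 4s + 3 has the same parity as 3, which is odd. Hence 4s + 3 is odd.

Only the reverse direction holds.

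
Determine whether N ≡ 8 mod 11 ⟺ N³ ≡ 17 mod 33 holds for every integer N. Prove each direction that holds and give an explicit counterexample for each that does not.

[⇐] The residues r modulo 33 with r³ ≡ 17 (mod 33) are exactly {8}, and each is ≡ 8 (mod 11).

[⇒] This fails: take N = 19. Then 19 ≡ 8 (mod 11), but 19³ = 6859 ≡ 28 (mod 33), not 17.

(⇒) fails; (⇐) holds.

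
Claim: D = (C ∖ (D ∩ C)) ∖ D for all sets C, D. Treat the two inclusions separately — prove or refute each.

Neither inclusion holds.

(⊆) This inclusion fails. Take C = ∅, D = {1}; then 1 ∈ D but 1 ∉ (C ∖ (D ∩ C)) ∖ D.

(⊇) This inclusion fails. Take C = {1}, D = ∅; then 1 ∈ (C ∖ (D ∩ C)) ∖ D but 1 ∉ D.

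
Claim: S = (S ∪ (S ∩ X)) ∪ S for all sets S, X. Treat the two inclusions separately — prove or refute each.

Both inclusions hold.

Reverse inclusion. Let x ∈ (S ∪ (S ∩ X)) ∪ S. Then either x ∈ S and x ∉ X; or x ∈ S ∩ X. In each case x ∈ S, so (S ∪ (S ∩ X)) ∪ S ⊆ S.

Forward inclusion. Let x ∈ S. Then either x ∈ S and x ∉ X; or x ∈ S ∩ X. In each case x ∈ (S ∪ (S ∩ X)) ∪ S, so S ⊆ (S ∪ (S ∩ X)) ∪ S.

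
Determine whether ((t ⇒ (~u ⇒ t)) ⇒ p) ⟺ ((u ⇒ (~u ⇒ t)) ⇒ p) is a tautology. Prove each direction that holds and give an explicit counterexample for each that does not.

Equivalent; both directions hold.

(→) Assume the antecedent. If t is true, the antecedent forces (t = T, p = T, u = F) or (t = T, p = T, u = T), and (u ⇒ (~u ⇒ t)) ⇒ p holds there. If t is false, the antecedent forces (t = F, p = T, u = F) or (t = F, p = T, u = T), and (u ⇒ (~u ⇒ t)) ⇒ p holds there. Either way (u ⇒ (~u ⇒ t)) ⇒ p holds.

(←) Assume the antecedent. If t is true, the antecedent forces (t = T, p = T, u = F) or (t = T, p = T, u = T), and (t ⇒ (~u ⇒ t)) ⇒ p holds there. If t is false, the antecedent forces (t = F, p = T, u = F) or (t = F, p = T, u = T), and (t ⇒ (~u ⇒ t)) ⇒ p holds there. Either way (t ⇒ (~u ⇒ t)) ⇒ p holds.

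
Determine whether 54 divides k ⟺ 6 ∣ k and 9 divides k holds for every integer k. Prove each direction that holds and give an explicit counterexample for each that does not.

[⇒] If 54 ∣ k, write k = 54q. Since 54 = 9·6, k = 6·(9q), so 6 ∣ k; and since 54 = 6·9, k = 9·(6q), so 9 ∣ k.

[⇐] This fails: take k = 18. Both 6 ∣ 18 and 9 ∣ 18, yet 18 is not a multiple of 54 (since 18 = 0·54 + 18), so 54 ∤ 18.

Not equivalent: only (⇒) holds.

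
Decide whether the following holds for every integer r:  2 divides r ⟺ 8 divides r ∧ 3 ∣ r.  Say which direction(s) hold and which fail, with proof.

Forward direction. This fails: take r = 2. Certainly 2 ∣ 2, but 8 ∤ 2.

Converse. Suppose 8 ∣ r and 3 ∣ r. Any common multiple of 8 and 3 is a multiple of their lcm; here gcd(8, 3) = 1, so lcm(8, 3) = 8·3 = 24, so 24 ∣ r. Since 2 ∣ 24, it follows that 2 ∣ r.

Only the reverse direction holds.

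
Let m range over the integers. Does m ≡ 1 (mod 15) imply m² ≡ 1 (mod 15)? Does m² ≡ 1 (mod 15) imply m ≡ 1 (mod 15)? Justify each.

(⟸) This fails: take m = 4. Then 4² = 16 ≡ 1 (mod 15), yet 4 ≡ 4 (mod 15), not 1.

(⟹) Suppose m ≡ 1 (mod 15). Write m = 15j + 1. Then (15j + 1)² = 225j² + 30j + 1 = 15(15j² + 2j) + 1, so m² ≡ 1 (mod 15).

(⇒) holds; (⇐) fails.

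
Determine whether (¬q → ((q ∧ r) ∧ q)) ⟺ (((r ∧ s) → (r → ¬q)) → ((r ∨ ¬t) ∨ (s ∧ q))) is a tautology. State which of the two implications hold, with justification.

[⇒] This fails. Under t = T, q = T, r = F, s = F, the left side is true but the right side is false.

[⇐] This fails. Under t = F, q = F, r = F, s = F, the left side is false but the right side is true.

Neither direction holds.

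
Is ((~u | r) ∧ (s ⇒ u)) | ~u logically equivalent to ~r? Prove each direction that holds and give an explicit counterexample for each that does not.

(⟹) This fails. Under s = F, r = T, u = F, the left side is true but the right side is false.

(⟸) This fails. Under s = F, r = F, u = T, the left side is false but the right side is true.

Neither implication holds.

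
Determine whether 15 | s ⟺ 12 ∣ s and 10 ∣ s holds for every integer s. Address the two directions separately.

The forward direction fails; the converse holds.

[⇐] Suppose 12 ∣ s and 10 ∣ s. Any common multiple of 12 and 10 is a multiple of their lcm; here lcm(12, 10) = 12·10/gcd(12, 10) = 120/2 = 60, so 60 ∣ s. Since 15 ∣ 60, it follows that 15 ∣ s.

[⇒] This fails: take s = 15. Certainly 15 ∣ 15, but 12 ∤ 15.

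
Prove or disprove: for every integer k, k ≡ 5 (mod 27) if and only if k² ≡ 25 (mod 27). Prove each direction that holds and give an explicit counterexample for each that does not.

Not equivalent: only (⇒) holds.

(⇒) Suppose k ≡ 5 (mod 27). Write k = 27j + 5. Then (27j + 5)² = 729j² + 270j + 25 = 27(27j² + 10j) + 25, so k² ≡ 25 (mod 27).

(⇐) This fails: take k = 22. Then 22² = 484 ≡ 25 (mod 27), yet 22 ≡ 22 (mod 27), not 5.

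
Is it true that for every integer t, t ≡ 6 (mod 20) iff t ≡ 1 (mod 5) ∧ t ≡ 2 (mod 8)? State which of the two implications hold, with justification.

The forward direction fails; the converse holds.

Forward direction. This fails: t = 6 gives 6 ≡ 6 (mod 20) but 6 ≡ 6 (mod 8), so the conjunction on the right does not hold.

Converse. If t ≡ 1 (mod 5) and t ≡ 2 (mod 8), then by the Chinese remainder theorem t ≡ 26 (mod 40). Since 26 ≡ 6 (mod 20) and 20 ∣ 40, we get t ≡ 6 (mod 20).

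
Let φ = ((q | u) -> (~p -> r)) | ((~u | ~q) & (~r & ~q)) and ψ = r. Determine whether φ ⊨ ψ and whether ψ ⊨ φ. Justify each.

The forward direction fails; the converse holds.

(←) Assume the antecedent. If r is true, the consequent reduces to true regardless of the other variables. If r is false, the antecedent cannot hold. Either way the consequent holds.

(→) This fails. Under u = F, p = F, r = F, q = F, the left side is true but the right side is false.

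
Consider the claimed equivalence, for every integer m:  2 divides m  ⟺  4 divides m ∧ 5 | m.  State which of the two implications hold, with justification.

(←) Suppose 4 ∣ m and 5 ∣ m. Any common multiple of 4 and 5 is a multiple of their lcm; here gcd(4, 5) = 1, so lcm(4, 5) = 4·5 = 20, so 20 ∣ m. Since 2 ∣ 20, it follows that 2 ∣ m.

(→) This fails: take m = 2. Certainly 2 ∣ 2, but 4 ∤ 2.

(⇒) fails; (⇐) holds.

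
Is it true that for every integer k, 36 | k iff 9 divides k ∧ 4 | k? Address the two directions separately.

Both directions hold.

(⟹) If 36 ∣ k, write k = 36q. Since 36 = 4·9, k = 9·(4q), so 9 ∣ k; and since 36 = 9·4, k = 4·(9q), so 4 ∣ k.

(⟸) Suppose 9 ∣ k and 4 ∣ k. Any common multiple of 9 and 4 is a multiple of their lcm; here gcd(9, 4) = 1, so lcm(9, 4) = 9·4 = 36, so 36 ∣ k.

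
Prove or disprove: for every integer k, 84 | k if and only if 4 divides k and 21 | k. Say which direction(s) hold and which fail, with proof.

[⇒] If 84 ∣ k, write k = 84q. Since 84 = 21·4, k = 4·(21q), so 4 ∣ k; and since 84 = 4·21, k = 21·(4q), so 21 ∣ k.

[⇐] Suppose 4 ∣ k and 21 ∣ k. Any common multiple of 4 and 21 is a multiple of their lcm; here gcd(4, 21) = 1, so lcm(4, 21) = 4·21 = 84, so 84 ∣ k.

Both directions hold; the statement is true.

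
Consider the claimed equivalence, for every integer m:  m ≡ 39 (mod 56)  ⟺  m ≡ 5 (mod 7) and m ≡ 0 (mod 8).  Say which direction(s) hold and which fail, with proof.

Neither implication holds.

(→) This fails: m = 39 gives 39 ≡ 39 (mod 56) but 39 ≡ 4 (mod 7), so the conjunction on the right does not hold.

(←) This fails: m = 40 satisfies both congruences on the right (40 ≡ 5 mod 7 and 40 ≡ 0 mod 8) yet 40 ≡ 40 (mod 56), not 39.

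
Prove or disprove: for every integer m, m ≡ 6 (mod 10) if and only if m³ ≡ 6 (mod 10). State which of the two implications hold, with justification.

[⇒] Suppose m ≡ 6 (mod 10). Write m = 10j + 6. Then (10j + 6)³ = 1000j³ + 1800j² + 1080j + 216 = 10(100j³ + 180j² + 108j + 21) + 6, so m³ ≡ 6 (mod 10).

[⇐] For the converse, argue contrapositively. If m ≢ 6 (mod 10), then m is congruent to one of 0, 1, 2, 3, 4, 5, 7, 8, 9 modulo 10, and these give m³ ≡ 0, 1, 8, 7, 4, 5, 3, 2, 9 respectively — never 6.

Equivalent; both directions hold.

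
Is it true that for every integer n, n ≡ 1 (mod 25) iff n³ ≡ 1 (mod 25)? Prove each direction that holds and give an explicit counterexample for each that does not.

Both directions hold.

(⟹) Suppose n ≡ 1 (mod 25). Write n = 25j + 1. Then (25j + 1)³ = 15625j³ + 1875j² + 75j + 1 = 25(625j³ + 75j² + 3j) + 1, so n³ ≡ 1 (mod 25).

(⟸) Conversely, suppose n³ ≡ 1 (mod 25). The only residue r in {0, …, 24} with r³ ≡ 1 (mod 25) is r = 1, so n ≡ 1 (mod 25).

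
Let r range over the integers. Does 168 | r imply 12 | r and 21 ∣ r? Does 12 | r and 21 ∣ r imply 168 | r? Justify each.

Only the forward direction holds.

(⟹) If 168 ∣ r, write r = 168q. Since 168 = 14·12, r = 12·(14q), so 12 ∣ r; and since 168 = 8·21, r = 21·(8q), so 21 ∣ r.

(⟸) This fails: take r = 84. Both 12 ∣ 84 and 21 ∣ 84, yet 84 is not a multiple of 168 (since 84 = 0·168 + 84), so 168 ∤ 84.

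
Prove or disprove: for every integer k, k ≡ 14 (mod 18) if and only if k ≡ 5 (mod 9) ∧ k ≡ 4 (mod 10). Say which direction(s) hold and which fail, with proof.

[⇒] This fails: k = 32 gives 32 ≡ 14 (mod 18) but 32 ≡ 2 (mod 10), so the conjunction on the right does not hold.

[⇐] Conversely, if k ≡ 5 (mod 9) and k ≡ 4 (mod 10), then by the Chinese remainder theorem k ≡ 14 (mod 90). Since 14 ≡ 14 (mod 18) and 18 ∣ 90, we get k ≡ 14 (mod 18).

(⇒) fails; (⇐) holds.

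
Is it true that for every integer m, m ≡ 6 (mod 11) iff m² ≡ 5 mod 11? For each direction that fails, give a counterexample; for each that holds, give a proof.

(⟹) This fails: take m = 6. Then 6 ≡ 6 (mod 11), but 6² = 36 ≡ 3 (mod 11), not 5.

(⟸) This fails: take m = 4. Then 4² = 16 ≡ 5 (mod 11), yet 4 ≡ 4 (mod 11), not 6.

(⇒) fails and (⇐) fails.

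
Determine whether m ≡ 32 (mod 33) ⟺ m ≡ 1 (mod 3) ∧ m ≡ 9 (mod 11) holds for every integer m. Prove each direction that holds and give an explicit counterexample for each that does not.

(→) This fails: m = 32 gives 32 ≡ 32 (mod 33) but 32 ≡ 2 (mod 3), so the conjunction on the right does not hold.

(←) This fails: m = 31 satisfies both congruences on the right (31 ≡ 1 mod 3 and 31 ≡ 9 mod 11) yet 31 ≡ 31 (mod 33), not 32.

Both directions fail.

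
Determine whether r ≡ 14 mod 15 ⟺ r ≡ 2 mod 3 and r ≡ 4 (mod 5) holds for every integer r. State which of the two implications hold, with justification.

(⇒) Suppose r ≡ 14 (mod 15); write r = 15j + 14. Since 3 ∣ 15, reducing mod 3 gives r ≡ 14 ≡ 2 (mod 3); since 5 ∣ 15, reducing mod 5 gives r ≡ 14 ≡ 4 (mod 5).

(⇐) Conversely, if r ≡ 2 (mod 3) and r ≡ 4 (mod 5), then by the Chinese remainder theorem r ≡ 14 (mod 15). This is exactly r ≡ 14 (mod 15).

Both directions hold.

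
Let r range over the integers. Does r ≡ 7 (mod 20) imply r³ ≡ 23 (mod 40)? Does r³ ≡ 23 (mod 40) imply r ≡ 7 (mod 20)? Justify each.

[⇒] This fails: take r = 27. Then 27 ≡ 7 (mod 20), but 27³ = 19683 ≡ 3 (mod 40), not 23.

[⇐] Conversely, the residues r modulo 40 with r³ ≡ 23 (mod 40) are exactly {7}, and each is ≡ 7 (mod 20).

(⇒) fails; (⇐) holds.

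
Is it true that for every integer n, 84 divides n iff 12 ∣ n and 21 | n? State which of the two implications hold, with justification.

Equivalent; both directions hold.

(⇒) If 84 ∣ n, write n = 84q. Since 84 = 7·12, n = 12·(7q), so 12 ∣ n; and since 84 = 4·21, n = 21·(4q), so 21 ∣ n.

(⇐) Suppose 12 ∣ n and 21 ∣ n. Any common multiple of 12 and 21 is a multiple of their lcm; here lcm(12, 21) = 12·21/gcd(12, 21) = 252/3 = 84, so 84 ∣ n.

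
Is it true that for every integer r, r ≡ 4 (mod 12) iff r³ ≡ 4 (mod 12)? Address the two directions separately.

(→) Suppose r ≡ 4 (mod 12). Write r = 12j + 4. Then (12j + 4)³ = 1728j³ + 1728j² + 576j + 64 = 12(144j³ + 144j² + 48j + 5) + 4, so r³ ≡ 4 (mod 12).

(←) This fails: take r = 10. Then 10³ = 1000 ≡ 4 (mod 12), yet 10 ≡ 10 (mod 12), not 4.

(⇒) holds; (⇐) fails.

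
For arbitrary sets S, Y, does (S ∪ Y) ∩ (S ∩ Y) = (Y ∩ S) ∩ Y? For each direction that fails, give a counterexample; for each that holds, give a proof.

Both inclusions hold.

Forward inclusion. Let x ∈ (S ∪ Y) ∩ (S ∩ Y). Then x ∈ S ∩ Y, from which x ∈ (Y ∩ S) ∩ Y.

Reverse inclusion. Let x ∈ (Y ∩ S) ∩ Y. Then x ∈ S ∩ Y, from which x ∈ (S ∪ Y) ∩ (S ∩ Y).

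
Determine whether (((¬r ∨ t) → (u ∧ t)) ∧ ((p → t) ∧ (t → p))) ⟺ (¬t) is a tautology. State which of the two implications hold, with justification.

(⇒) fails and (⇐) fails.

(→) This fails. Under u = T, t = T, r = F, p = T, the left side is true but the right side is false.

(←) This fails. Under u = F, t = F, r = F, p = F, the left side is false but the right side is true.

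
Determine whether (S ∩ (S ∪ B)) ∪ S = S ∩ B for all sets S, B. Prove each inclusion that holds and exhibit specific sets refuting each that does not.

(⟹) This inclusion fails. Take S = {1}, B = ∅; then 1 ∈ (S ∩ (S ∪ B)) ∪ S but 1 ∉ S ∩ B.

(⟸) Let x ∈ S ∩ B. Then x ∈ S ∩ B, from which x ∈ (S ∩ (S ∪ B)) ∪ S.

Only the reverse inclusion holds.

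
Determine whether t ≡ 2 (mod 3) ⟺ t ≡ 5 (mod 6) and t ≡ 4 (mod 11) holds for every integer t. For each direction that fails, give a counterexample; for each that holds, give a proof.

The forward direction fails; the converse holds.

Converse. If t ≡ 5 (mod 6) and t ≡ 4 (mod 11), then by the Chinese remainder theorem t ≡ 59 (mod 66). Since 59 ≡ 2 (mod 3) and 3 ∣ 66, we get t ≡ 2 (mod 3).

Forward direction. This fails: t = 2 gives 2 ≡ 2 (mod 3) but 2 ≡ 2 (mod 6), so the conjunction on the right does not hold.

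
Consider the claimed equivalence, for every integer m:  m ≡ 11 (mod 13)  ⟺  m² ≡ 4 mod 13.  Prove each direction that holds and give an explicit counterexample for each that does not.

Only the forward implication holds.

Converse. This fails: take m = 2. Then 2² = 4 ≡ 4 (mod 13), yet 2 ≡ 2 (mod 13), not 11.

Forward direction. Suppose m ≡ 11 (mod 13). Write m = 13j + 11. Then (13j + 11)² = 169j² + 286j + 121 = 13(13j² + 22j + 9) + 4, so m² ≡ 4 (mod 13).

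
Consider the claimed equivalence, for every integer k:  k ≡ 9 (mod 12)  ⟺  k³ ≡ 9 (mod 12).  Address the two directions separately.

The biconditional holds.

(⇒) Suppose k ≡ 9 (mod 12). Write k = 12j + 9. Then (12j + 9)³ = 1728j³ + 3888j² + 2916j + 729 = 12(144j³ + 324j² + 243j + 60) + 9, so k³ ≡ 9 (mod 12).

(⇐) For the converse, argue contrapositively. If k ≢ 9 (mod 12), then k is congruent to one of 0, 1, 2, 3, 4, 5, 6, 7, 8, 10, 11 modulo 12, and these give k³ ≡ 0, 1, 8, 3, 4, 5, 0, 7, 8, 4, 11 respectively — never 9.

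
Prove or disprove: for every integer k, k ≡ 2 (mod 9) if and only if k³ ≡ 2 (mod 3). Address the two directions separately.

(⟹) Suppose k ≡ 2 (mod 9). Then k³ ≡ 2³ = 8 (mod 9), and since 3 ∣ 9, also k³ ≡ 2 (mod 3).

(⟸) This fails: take k = 5. Then 5³ = 125 ≡ 2 (mod 3), yet 5 ≡ 5 (mod 9), not 2.

Only the forward direction holds.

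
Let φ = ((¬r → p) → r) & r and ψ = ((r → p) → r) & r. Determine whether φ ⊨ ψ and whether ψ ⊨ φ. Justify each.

Both directions hold; the statement is true.

Forward direction. Assume the antecedent. If p is true, the antecedent forces (p = T, r = T), and ((r → p) → r) & r holds there. If p is false, the antecedent forces (p = F, r = T), and ((r → p) → r) & r holds there. Either way ((r → p) → r) & r holds.

Converse. Assume the antecedent. If p is true, the antecedent forces (p = T, r = T), and ((¬r → p) → r) & r holds there. If p is false, the antecedent forces (p = F, r = T), and ((¬r → p) → r) & r holds there. Either way ((¬r → p) → r) & r holds.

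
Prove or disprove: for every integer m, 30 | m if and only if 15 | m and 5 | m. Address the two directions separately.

[⇒] If 30 ∣ m, write m = 30q. Since 30 = 2·15, m = 15·(2q), so 15 ∣ m; and since 30 = 6·5, m = 5·(6q), so 5 ∣ m.

[⇐] This fails: take m = 15. Both 15 ∣ 15 and 5 ∣ 15, yet 15 is not a multiple of 30 (since 15 = 0·30 + 15), so 30 ∤ 15.

(⇒) holds; (⇐) fails.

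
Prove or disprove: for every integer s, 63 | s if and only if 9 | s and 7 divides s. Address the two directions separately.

The biconditional holds.

(⟸) Suppose 9 ∣ s and 7 ∣ s. Any common multiple of 9 and 7 is a multiple of their lcm; here gcd(9, 7) = 1, so lcm(9, 7) = 9·7 = 63, so 63 ∣ s.

(⟹) If 63 ∣ s, write s = 63q. Since 63 = 7·9, s = 9·(7q), so 9 ∣ s; and since 63 = 9·7, s = 7·(9q), so 7 ∣ s.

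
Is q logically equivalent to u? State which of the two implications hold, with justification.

[⇒] This fails. Under u = F, q = T, the left side is true but the right side is false.

[⇐] This fails. Under u = T, q = F, the left side is false but the right side is true.

(⇒) fails and (⇐) fails.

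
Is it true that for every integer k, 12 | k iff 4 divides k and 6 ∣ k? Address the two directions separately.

(→) If 12 ∣ k, write k = 12q. Since 12 = 3·4, k = 4·(3q), so 4 ∣ k; and since 12 = 2·6, k = 6·(2q), so 6 ∣ k.

(←) Suppose 4 ∣ k and 6 ∣ k. Any common multiple of 4 and 6 is a multiple of their lcm; here lcm(4, 6) = 4·6/gcd(4, 6) = 24/2 = 12, so 12 ∣ k.

Both implications hold.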